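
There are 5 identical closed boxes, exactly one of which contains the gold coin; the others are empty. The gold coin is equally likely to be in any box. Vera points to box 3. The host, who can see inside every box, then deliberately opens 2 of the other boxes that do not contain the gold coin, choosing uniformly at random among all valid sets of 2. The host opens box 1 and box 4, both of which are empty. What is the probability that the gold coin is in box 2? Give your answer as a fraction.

2/5

Apply Bayes' rule, conditioning on where the gold coin actually is.
If it is in either of boxes 1 and 4 (prior 1/5 each): that box was opened and seen not to hold the prize — ruled out; weight (1/5)·0 = 0 each.
If it is in either of boxes 2 and 5 (prior 1/5 each): the host has 3 equally likely choices, so probability 1/3; weight (1/5)·(1/3) = 1/15 each.
If it is in box 3 (prior 1/5): the host has 6 equally likely choices, so probability 1/6; weight (1/5)·(1/6) = 1/30.
The weights sum to 1/6.
So P(the gold coin in box 2 | the host opened box 1 and box 4) = (1/15) / (1/6) = 2/5.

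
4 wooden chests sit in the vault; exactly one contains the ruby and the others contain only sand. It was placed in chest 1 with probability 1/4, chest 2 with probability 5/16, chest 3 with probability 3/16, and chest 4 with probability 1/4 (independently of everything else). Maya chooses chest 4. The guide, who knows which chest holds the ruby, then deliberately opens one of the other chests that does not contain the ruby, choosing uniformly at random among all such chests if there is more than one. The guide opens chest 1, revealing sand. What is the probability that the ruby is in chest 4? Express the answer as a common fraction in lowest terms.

1/4

Apply Bayes' rule, conditioning on where the ruby actually is.
If it is in chest 1 (prior 1/4): the guide opened chest 1, so this case is ruled out; weight (1/4)·0 = 0.
If it is in chest 2 (prior 5/16): the guide has 2 equally likely choices, so probability 1/2; weight (5/16)·(1/2) = 5/32.
If it is in chest 3 (prior 3/16): the guide has 2 equally likely choices, so probability 1/2; weight (3/16)·(1/2) = 3/32.
If it is in chest 4 (prior 1/4): the guide has 3 equally likely choices, so probability 1/3; weight (1/4)·(1/3) = 1/12.
The weights sum to 1/3.
So P(the ruby in chest 4 | the guide opened chest 1) = (1/12) / (1/3) = 1/4.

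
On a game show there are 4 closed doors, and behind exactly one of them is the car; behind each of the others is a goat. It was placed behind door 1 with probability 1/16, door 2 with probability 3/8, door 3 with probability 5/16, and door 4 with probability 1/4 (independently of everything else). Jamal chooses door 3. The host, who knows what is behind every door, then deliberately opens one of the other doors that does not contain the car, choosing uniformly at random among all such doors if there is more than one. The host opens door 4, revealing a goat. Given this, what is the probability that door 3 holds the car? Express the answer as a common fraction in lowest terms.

Consider each possible location of the car in turn.
If it is behind door 1 (prior 1/16): the host has 2 equally likely choices, so probability 1/2; weight (1/16)·(1/2) = 1/32.
If it is behind door 2 (prior 3/8): the host has 2 equally likely choices, so probability 1/2; weight (3/8)·(1/2) = 3/16.
If it is behind door 3 (prior 5/16): the host has 3 equally likely choices, so probability 1/3; weight (5/16)·(1/3) = 5/48.
If it is behind door 4 (prior 1/4): the host opened door 4, so this case is ruled out; weight (1/4)·0 = 0.
The weights sum to 31/96.
So P(the car behind door 3 | the host opened door 4) = (5/48) / (31/96) = 10/31.

10/31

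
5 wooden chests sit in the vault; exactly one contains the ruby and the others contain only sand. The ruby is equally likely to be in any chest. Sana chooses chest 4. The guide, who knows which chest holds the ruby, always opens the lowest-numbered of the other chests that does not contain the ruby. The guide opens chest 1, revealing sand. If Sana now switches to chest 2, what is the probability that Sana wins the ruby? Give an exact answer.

1/4

Apply Bayes' rule, conditioning on where the ruby actually is.
If it is in chest 1 (prior 1/5): the guide opened chest 1, so this case is ruled out; weight (1/5)·0 = 0.
If it is in any of chests 2, 3, 4, and 5 (prior 1/5 each): chest 1 is the lowest-numbered option available, probability 1; weight (1/5)·1 = 1/5 each.
The weights sum to 4/5.
So P(the ruby in chest 2 | the guide opened chest 1) = (1/5) / (4/5) = 1/4.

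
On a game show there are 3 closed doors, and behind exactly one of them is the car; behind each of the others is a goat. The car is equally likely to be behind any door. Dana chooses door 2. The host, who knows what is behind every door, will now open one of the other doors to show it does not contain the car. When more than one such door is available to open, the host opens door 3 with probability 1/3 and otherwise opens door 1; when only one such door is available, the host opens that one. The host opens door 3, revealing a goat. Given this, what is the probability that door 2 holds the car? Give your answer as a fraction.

Consider each possible location of the car in turn.
If it is behind door 1 (prior 1/3): only door 3 is available, probability 1; weight (1/3)·1 = 1/3.
If it is behind door 2 (prior 1/3): door 3 is available, opened with probability 1/3; weight (1/3)·(1/3) = 1/9.
If it is behind door 3 (prior 1/3): the host opened door 3, so this case is ruled out; weight (1/3)·0 = 0.
The weights sum to 4/9.
So P(the car behind door 2 | the host opened door 3) = (1/9) / (4/9) = 1/4.

1/4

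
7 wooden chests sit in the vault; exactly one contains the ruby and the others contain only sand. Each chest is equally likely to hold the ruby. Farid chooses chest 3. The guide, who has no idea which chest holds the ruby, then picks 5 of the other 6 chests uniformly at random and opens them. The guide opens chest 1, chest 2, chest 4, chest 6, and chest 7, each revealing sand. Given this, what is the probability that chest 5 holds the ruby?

1/2

Because the guide chose which chests to open without knowing where the ruby is, the choice is independent of the prize location. Learning that none of the 5 opened chests holds the ruby simply rules out those 5 locations and leaves the remaining 2 chests still equally likely by symmetry.
So P(the ruby in chest 5) = 1/2.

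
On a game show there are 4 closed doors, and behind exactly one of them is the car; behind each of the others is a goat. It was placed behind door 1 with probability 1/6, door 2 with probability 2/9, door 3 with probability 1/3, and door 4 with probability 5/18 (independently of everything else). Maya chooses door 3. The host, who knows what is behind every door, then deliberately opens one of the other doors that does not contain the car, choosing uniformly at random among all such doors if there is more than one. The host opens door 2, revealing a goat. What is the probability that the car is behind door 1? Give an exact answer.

Apply Bayes' rule, conditioning on where the car actually is.
If it is behind door 1 (prior 1/6): the host has 2 equally likely choices, so probability 1/2; weight (1/6)·(1/2) = 1/12.
If it is behind door 2 (prior 2/9): the host opened door 2, so this case is ruled out; weight (2/9)·0 = 0.
If it is behind door 3 (prior 1/3): the host has 3 equally likely choices, so probability 1/3; weight (1/3)·(1/3) = 1/9.
If it is behind door 4 (prior 5/18): the host has 2 equally likely choices, so probability 1/2; weight (5/18)·(1/2) = 5/36.
The weights sum to 1/3.
So P(the car behind door 1 | the host opened door 2) = (1/12) / (1/3) = 1/4.

1/4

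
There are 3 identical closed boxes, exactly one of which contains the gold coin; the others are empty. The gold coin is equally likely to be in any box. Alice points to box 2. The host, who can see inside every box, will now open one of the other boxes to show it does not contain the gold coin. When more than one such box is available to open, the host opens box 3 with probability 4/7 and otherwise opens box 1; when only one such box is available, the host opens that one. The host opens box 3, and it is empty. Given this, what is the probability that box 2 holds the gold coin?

4/11

Consider each possible location of the gold coin in turn.
If it is in box 1 (prior 1/3): only box 3 is available, probability 1; weight (1/3)·1 = 1/3.
If it is in box 2 (prior 1/3): box 3 is available, opened with probability 4/7; weight (1/3)·(4/7) = 4/21.
If it is in box 3 (prior 1/3): the host opened box 3, so this case is ruled out; weight (1/3)·0 = 0.
The weights sum to 11/21.
So P(the gold coin in box 2 | the host opened box 3) = (4/21) / (11/21) = 4/11.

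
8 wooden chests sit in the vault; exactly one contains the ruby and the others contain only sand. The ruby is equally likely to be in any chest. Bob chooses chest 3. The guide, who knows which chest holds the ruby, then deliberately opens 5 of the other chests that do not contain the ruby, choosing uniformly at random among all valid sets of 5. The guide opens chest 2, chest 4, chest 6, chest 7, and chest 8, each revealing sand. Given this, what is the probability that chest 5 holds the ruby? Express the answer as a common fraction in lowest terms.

Apply Bayes' rule, conditioning on where the ruby actually is.
If it is in either of chests 1 and 5 (prior 1/8 each): the guide has 6 equally likely choices, so probability 1/6; weight (1/8)·(1/6) = 1/48 each.
If it is in any of chests 2, 4, 6, 7, and 8 (prior 1/8 each): that chest was opened and seen not to hold the prize — ruled out; weight (1/8)·0 = 0 each.
If it is in chest 3 (prior 1/8): the guide has 21 equally likely choices, so probability 1/21; weight (1/8)·(1/21) = 1/168.
The weights sum to 1/21.
So P(the ruby in chest 5 | the guide opened chest 2, chest 4, chest 6, chest 7, and chest 8) = (1/48) / (1/21) = 7/16.

7/16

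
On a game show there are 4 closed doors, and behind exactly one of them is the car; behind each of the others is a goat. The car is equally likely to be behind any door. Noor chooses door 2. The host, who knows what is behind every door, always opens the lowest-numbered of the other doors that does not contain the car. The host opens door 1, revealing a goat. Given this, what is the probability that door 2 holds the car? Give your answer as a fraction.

1/3

Condition on the true location of the car.
If it is behind door 1 (prior 1/4): the host opened door 1, so this case is ruled out; weight (1/4)·0 = 0.
If it is behind any of doors 2, 3, and 4 (prior 1/4 each): door 1 is the lowest-numbered option available, probability 1; weight (1/4)·1 = 1/4 each.
The weights sum to 3/4.
So P(the car behind door 2 | the host opened door 1) = (1/4) / (3/4) = 1/3.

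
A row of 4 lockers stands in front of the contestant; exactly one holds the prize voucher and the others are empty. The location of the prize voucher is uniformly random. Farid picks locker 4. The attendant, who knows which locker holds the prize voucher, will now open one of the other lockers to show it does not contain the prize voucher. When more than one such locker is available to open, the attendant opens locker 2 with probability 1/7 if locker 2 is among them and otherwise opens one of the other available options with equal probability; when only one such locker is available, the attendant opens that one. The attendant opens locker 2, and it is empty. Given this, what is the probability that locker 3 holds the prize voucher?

1/3

Apply Bayes' rule, conditioning on where the prize voucher actually is.
If it is in any of lockers 1, 3, and 4 (prior 1/4 each): locker 2 is available, opened with probability 1/7; weight (1/4)·(1/7) = 1/28 each.
If it is in locker 2 (prior 1/4): the attendant opened locker 2, so this case is ruled out; weight (1/4)·0 = 0.
The weights sum to 3/28.
So P(the prize voucher in locker 3 | the attendant opened locker 2) = (1/28) / (3/28) = 1/3.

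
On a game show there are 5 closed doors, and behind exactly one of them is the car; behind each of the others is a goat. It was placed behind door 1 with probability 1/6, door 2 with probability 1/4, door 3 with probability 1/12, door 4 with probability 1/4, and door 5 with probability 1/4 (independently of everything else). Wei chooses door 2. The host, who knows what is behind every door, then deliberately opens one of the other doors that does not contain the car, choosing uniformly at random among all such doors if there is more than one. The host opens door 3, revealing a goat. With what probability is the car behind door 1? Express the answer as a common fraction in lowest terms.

8/41

Consider each possible location of the car in turn.
If it is behind door 1 (prior 1/6): the host has 3 equally likely choices, so probability 1/3; weight (1/6)·(1/3) = 1/18.
If it is behind door 2 (prior 1/4): the host has 4 equally likely choices, so probability 1/4; weight (1/4)·(1/4) = 1/16.
If it is behind door 3 (prior 1/12): the host opened door 3, so this case is ruled out; weight (1/12)·0 = 0.
If it is behind either of doors 4 and 5 (prior 1/4 each): the host has 3 equally likely choices, so probability 1/3; weight (1/4)·(1/3) = 1/12 each.
The weights sum to 41/144.
So P(the car behind door 1 | the host opened door 3) = (1/18) / (41/144) = 8/41.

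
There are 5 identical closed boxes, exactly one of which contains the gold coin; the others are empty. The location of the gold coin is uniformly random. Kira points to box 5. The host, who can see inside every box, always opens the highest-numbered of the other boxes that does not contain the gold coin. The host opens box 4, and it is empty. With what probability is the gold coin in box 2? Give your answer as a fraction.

1/4

Consider each possible location of the gold coin in turn.
If it is in any of boxes 1, 2, 3, and 5 (prior 1/5 each): box 4 is the highest-numbered option available, probability 1; weight (1/5)·1 = 1/5 each.
If it is in box 4 (prior 1/5): the host opened box 4, so this case is ruled out; weight (1/5)·0 = 0.
The weights sum to 4/5.
So P(the gold coin in box 2 | the host opened box 4) = (1/5) / (4/5) = 1/4.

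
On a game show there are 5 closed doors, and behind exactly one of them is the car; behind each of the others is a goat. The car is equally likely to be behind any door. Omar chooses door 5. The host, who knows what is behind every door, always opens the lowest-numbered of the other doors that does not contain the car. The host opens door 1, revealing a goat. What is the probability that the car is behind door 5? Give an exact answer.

1/4

Condition on the true location of the car.
If it is behind door 1 (prior 1/5): the host opened door 1, so this case is ruled out; weight (1/5)·0 = 0.
If it is behind any of doors 2, 3, 4, and 5 (prior 1/5 each): door 1 is the lowest-numbered option available, probability 1; weight (1/5)·1 = 1/5 each.
The weights sum to 4/5.
So P(the car behind door 5 | the host opened door 1) = (1/5) / (4/5) = 1/4.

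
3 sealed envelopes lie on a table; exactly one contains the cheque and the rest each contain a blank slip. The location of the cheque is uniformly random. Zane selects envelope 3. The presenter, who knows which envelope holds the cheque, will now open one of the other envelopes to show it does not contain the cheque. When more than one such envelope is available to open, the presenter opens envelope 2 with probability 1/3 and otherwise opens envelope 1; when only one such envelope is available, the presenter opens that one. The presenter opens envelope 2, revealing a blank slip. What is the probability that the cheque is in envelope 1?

3/4

Consider each possible location of the cheque in turn.
If it is in envelope 1 (prior 1/3): only envelope 2 is available, probability 1; weight (1/3)·1 = 1/3.
If it is in envelope 2 (prior 1/3): the presenter opened envelope 2, so this case is ruled out; weight (1/3)·0 = 0.
If it is in envelope 3 (prior 1/3): envelope 2 is available, opened with probability 1/3; weight (1/3)·(1/3) = 1/9.
The weights sum to 4/9.
So P(the cheque in envelope 1 | the presenter opened envelope 2) = (1/3) / (4/9) = 3/4.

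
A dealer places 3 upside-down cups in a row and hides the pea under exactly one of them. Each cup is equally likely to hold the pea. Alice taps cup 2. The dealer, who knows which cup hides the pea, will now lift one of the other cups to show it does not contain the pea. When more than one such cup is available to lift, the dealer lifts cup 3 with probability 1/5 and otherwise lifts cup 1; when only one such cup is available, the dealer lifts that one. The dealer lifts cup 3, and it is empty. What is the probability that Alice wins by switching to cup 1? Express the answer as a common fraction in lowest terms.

Consider each possible location of the pea in turn.
If it is under cup 1 (prior 1/3): only cup 3 is available, probability 1; weight (1/3)·1 = 1/3.
If it is under cup 2 (prior 1/3): cup 3 is available, opened with probability 1/5; weight (1/3)·(1/5) = 1/15.
If it is under cup 3 (prior 1/3): the dealer opened cup 3, so this case is ruled out; weight (1/3)·0 = 0.
The weights sum to 2/5.
So P(the pea under cup 1 | the dealer opened cup 3) = (1/3) / (2/5) = 5/6.

5/6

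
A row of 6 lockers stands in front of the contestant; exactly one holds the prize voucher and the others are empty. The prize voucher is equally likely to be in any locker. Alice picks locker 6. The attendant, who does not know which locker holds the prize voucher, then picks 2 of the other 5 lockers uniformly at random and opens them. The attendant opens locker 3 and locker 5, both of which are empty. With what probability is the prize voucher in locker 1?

1/4

Consider each possible location of the prize voucher in turn.
If it is in any of lockers 1, 2, 4, and 6 (prior 1/6 each): the attendant picks exactly this set with probability 1/10 regardless, and none is the prize; weight (1/6)·(1/10) = 1/60 each.
If it is in either of lockers 3 and 5 (prior 1/6 each): that locker was opened and seen not to hold the prize — ruled out; weight (1/6)·0 = 0 each.
The weights sum to 1/15.
So P(the prize voucher in locker 1 | the attendant opened locker 3 and locker 5) = (1/60) / (1/15) = 1/4.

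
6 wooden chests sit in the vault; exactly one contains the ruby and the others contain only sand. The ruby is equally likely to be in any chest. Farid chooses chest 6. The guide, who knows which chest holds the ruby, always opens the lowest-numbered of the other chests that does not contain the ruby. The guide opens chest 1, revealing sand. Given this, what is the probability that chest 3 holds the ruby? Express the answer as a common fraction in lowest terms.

Apply Bayes' rule, conditioning on where the ruby actually is.
If it is in chest 1 (prior 1/6): the guide opened chest 1, so this case is ruled out; weight (1/6)·0 = 0.
If it is in any of chests 2, 3, 4, 5, and 6 (prior 1/6 each): chest 1 is the lowest-numbered option available, probability 1; weight (1/6)·1 = 1/6 each.
The weights sum to 5/6.
So P(the ruby in chest 3 | the guide opened chest 1) = (1/6) / (5/6) = 1/5.

1/5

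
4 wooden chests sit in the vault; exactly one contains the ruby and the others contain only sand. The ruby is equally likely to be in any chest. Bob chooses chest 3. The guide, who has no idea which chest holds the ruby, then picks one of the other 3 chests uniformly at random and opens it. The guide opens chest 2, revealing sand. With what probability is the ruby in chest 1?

Apply Bayes' rule, conditioning on where the ruby actually is.
If it is in any of chests 1, 3, and 4 (prior 1/4 each): the guide picks chest 2 with probability 1/3 regardless, and it is not the prize; weight (1/4)·(1/3) = 1/12 each.
If it is in chest 2 (prior 1/4): the guide opened chest 2, so this case is ruled out; weight (1/4)·0 = 0.
The weights sum to 1/4.
So P(the ruby in chest 1 | the guide opened chest 2) = (1/12) / (1/4) = 1/3.

1/3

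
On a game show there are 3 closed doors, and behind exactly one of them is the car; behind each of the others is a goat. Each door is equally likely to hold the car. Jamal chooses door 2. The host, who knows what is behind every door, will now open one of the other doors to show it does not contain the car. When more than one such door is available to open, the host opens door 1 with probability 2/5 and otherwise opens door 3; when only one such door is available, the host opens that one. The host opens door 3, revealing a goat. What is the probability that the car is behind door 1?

5/8

Consider each possible location of the car in turn.
If it is behind door 1 (prior 1/3): only door 3 is available, probability 1; weight (1/3)·1 = 1/3.
If it is behind door 2 (prior 1/3): door 1 is available but not opened, probability 3/5; weight (1/3)·(3/5) = 1/5.
If it is behind door 3 (prior 1/3): the host opened door 3, so this case is ruled out; weight (1/3)·0 = 0.
The weights sum to 8/15.
So P(the car behind door 1 | the host opened door 3) = (1/3) / (8/15) = 5/8.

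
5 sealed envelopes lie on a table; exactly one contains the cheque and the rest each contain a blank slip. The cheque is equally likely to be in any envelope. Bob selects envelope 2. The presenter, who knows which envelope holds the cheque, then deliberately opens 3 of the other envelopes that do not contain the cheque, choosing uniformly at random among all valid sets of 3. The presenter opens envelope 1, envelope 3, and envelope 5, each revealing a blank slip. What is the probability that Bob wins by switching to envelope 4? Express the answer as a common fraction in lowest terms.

4/5

Condition on the true location of the cheque.
If it is in any of envelopes 1, 3, and 5 (prior 1/5 each): that envelope was opened and seen not to hold the prize — ruled out; weight (1/5)·0 = 0 each.
If it is in envelope 2 (prior 1/5): the presenter has 4 equally likely choices, so probability 1/4; weight (1/5)·(1/4) = 1/20.
If it is in envelope 4 (prior 1/5): the presenter has no choice, probability 1; weight (1/5)·1 = 1/5.
The weights sum to 1/4.
So P(the cheque in envelope 4 | the presenter opened envelope 1, envelope 3, and envelope 5) = (1/5) / (1/4) = 4/5.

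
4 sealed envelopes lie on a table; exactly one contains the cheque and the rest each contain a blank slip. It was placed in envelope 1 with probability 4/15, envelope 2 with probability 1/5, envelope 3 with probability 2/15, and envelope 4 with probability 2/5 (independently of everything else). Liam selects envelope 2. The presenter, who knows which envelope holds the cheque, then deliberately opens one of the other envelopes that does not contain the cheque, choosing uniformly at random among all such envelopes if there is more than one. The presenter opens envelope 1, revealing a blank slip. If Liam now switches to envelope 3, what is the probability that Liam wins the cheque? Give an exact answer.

Condition on the true location of the cheque.
If it is in envelope 1 (prior 4/15): the presenter opened envelope 1, so this case is ruled out; weight (4/15)·0 = 0.
If it is in envelope 2 (prior 1/5): the presenter has 3 equally likely choices, so probability 1/3; weight (1/5)·(1/3) = 1/15.
If it is in envelope 3 (prior 2/15): the presenter has 2 equally likely choices, so probability 1/2; weight (2/15)·(1/2) = 1/15.
If it is in envelope 4 (prior 2/5): the presenter has 2 equally likely choices, so probability 1/2; weight (2/5)·(1/2) = 1/5.
The weights sum to 1/3.
So P(the cheque in envelope 3 | the presenter opened envelope 1) = (1/15) / (1/3) = 1/5.

1/5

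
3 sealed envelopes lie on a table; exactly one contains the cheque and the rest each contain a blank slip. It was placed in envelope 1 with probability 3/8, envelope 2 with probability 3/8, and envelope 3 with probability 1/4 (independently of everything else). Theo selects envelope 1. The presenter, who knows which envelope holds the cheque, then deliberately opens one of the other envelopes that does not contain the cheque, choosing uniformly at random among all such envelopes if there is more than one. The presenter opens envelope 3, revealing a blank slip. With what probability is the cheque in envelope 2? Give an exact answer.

2/3

Consider each possible location of the cheque in turn.
If it is in envelope 1 (prior 3/8): the presenter has 2 equally likely choices, so probability 1/2; weight (3/8)·(1/2) = 3/16.
If it is in envelope 2 (prior 3/8): the presenter has no choice, probability 1; weight (3/8)·1 = 3/8.
If it is in envelope 3 (prior 1/4): the presenter opened envelope 3, so this case is ruled out; weight (1/4)·0 = 0.
The weights sum to 9/16.
So P(the cheque in envelope 2 | the presenter opened envelope 3) = (3/8) / (9/16) = 2/3.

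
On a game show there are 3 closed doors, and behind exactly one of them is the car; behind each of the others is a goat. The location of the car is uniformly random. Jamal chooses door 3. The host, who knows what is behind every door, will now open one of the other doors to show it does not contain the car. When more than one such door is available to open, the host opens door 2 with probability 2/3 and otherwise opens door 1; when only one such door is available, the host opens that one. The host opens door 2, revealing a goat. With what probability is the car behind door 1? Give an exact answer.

3/5

Consider each possible location of the car in turn.
If it is behind door 1 (prior 1/3): only door 2 is available, probability 1; weight (1/3)·1 = 1/3.
If it is behind door 2 (prior 1/3): the host opened door 2, so this case is ruled out; weight (1/3)·0 = 0.
If it is behind door 3 (prior 1/3): door 2 is available, opened with probability 2/3; weight (1/3)·(2/3) = 2/9.
The weights sum to 5/9.
So P(the car behind door 1 | the host opened door 2) = (1/3) / (5/9) = 3/5.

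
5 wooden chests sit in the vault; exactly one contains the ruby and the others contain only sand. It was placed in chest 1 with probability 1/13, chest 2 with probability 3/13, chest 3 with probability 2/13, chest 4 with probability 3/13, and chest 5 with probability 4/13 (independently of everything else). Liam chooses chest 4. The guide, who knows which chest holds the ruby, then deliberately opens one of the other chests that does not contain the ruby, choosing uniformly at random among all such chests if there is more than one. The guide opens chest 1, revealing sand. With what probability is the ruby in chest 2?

4/15

Consider each possible location of the ruby in turn.
If it is in chest 1 (prior 1/13): the guide opened chest 1, so this case is ruled out; weight (1/13)·0 = 0.
If it is in chest 2 (prior 3/13): the guide has 3 equally likely choices, so probability 1/3; weight (3/13)·(1/3) = 1/13.
If it is in chest 3 (prior 2/13): the guide has 3 equally likely choices, so probability 1/3; weight (2/13)·(1/3) = 2/39.
If it is in chest 4 (prior 3/13): the guide has 4 equally likely choices, so probability 1/4; weight (3/13)·(1/4) = 3/52.
If it is in chest 5 (prior 4/13): the guide has 3 equally likely choices, so probability 1/3; weight (4/13)·(1/3) = 4/39.
The weights sum to 15/52.
So P(the ruby in chest 2 | the guide opened chest 1) = (1/13) / (15/52) = 4/15.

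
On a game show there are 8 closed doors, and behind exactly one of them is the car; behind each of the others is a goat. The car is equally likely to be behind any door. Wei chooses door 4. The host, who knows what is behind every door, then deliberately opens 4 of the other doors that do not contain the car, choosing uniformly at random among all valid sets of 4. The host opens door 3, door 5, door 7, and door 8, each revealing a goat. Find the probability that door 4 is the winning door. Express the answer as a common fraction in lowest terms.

1/8

Consider each possible location of the car in turn.
If it is behind any of doors 1, 2, and 6 (prior 1/8 each): the host has 15 equally likely choices, so probability 1/15; weight (1/8)·(1/15) = 1/120 each.
If it is behind any of doors 3, 5, 7, and 8 (prior 1/8 each): that door was opened and seen not to hold the prize — ruled out; weight (1/8)·0 = 0 each.
If it is behind door 4 (prior 1/8): the host has 35 equally likely choices, so probability 1/35; weight (1/8)·(1/35) = 1/280.
The weights sum to 1/35.
So P(the car behind door 4 | the host opened door 3, door 5, door 7, and door 8) = (1/280) / (1/35) = 1/8.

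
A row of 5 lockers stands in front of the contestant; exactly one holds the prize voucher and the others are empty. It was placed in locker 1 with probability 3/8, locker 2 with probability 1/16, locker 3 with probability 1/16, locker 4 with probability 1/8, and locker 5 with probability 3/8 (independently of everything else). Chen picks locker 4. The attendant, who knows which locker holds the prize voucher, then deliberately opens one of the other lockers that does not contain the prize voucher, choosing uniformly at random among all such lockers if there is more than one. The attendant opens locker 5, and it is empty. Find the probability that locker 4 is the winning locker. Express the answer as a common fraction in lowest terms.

Apply Bayes' rule, conditioning on where the prize voucher actually is.
If it is in locker 1 (prior 3/8): the attendant has 3 equally likely choices, so probability 1/3; weight (3/8)·(1/3) = 1/8.
If it is in either of lockers 2 and 3 (prior 1/16 each): the attendant has 3 equally likely choices, so probability 1/3; weight (1/16)·(1/3) = 1/48 each.
If it is in locker 4 (prior 1/8): the attendant has 4 equally likely choices, so probability 1/4; weight (1/8)·(1/4) = 1/32.
If it is in locker 5 (prior 3/8): the attendant opened locker 5, so this case is ruled out; weight (3/8)·0 = 0.
The weights sum to 19/96.
So P(the prize voucher in locker 4 | the attendant opened locker 5) = (1/32) / (19/96) = 3/19.

3/19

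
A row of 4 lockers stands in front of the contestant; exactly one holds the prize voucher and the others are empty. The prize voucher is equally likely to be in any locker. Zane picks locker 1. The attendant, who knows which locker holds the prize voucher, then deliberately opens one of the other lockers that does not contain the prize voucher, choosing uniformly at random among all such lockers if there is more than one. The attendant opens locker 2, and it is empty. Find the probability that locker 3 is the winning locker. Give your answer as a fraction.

Apply Bayes' rule, conditioning on where the prize voucher actually is.
If it is in locker 1 (prior 1/4): the attendant has 3 equally likely choices, so probability 1/3; weight (1/4)·(1/3) = 1/12.
If it is in locker 2 (prior 1/4): the attendant opened locker 2, so this case is ruled out; weight (1/4)·0 = 0.
If it is in either of lockers 3 and 4 (prior 1/4 each): the attendant has 2 equally likely choices, so probability 1/2; weight (1/4)·(1/2) = 1/8 each.
The weights sum to 1/3.
So P(the prize voucher in locker 3 | the attendant opened locker 2) = (1/8) / (1/3) = 3/8.

3/8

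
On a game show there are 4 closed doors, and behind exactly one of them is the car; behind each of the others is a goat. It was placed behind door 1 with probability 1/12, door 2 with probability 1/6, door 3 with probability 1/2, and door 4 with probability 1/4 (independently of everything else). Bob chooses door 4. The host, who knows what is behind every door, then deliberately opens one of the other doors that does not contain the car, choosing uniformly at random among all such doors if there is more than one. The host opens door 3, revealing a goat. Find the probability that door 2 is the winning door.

Consider each possible location of the car in turn.
If it is behind door 1 (prior 1/12): the host has 2 equally likely choices, so probability 1/2; weight (1/12)·(1/2) = 1/24.
If it is behind door 2 (prior 1/6): the host has 2 equally likely choices, so probability 1/2; weight (1/6)·(1/2) = 1/12.
If it is behind door 3 (prior 1/2): the host opened door 3, so this case is ruled out; weight (1/2)·0 = 0.
If it is behind door 4 (prior 1/4): the host has 3 equally likely choices, so probability 1/3; weight (1/4)·(1/3) = 1/12.
The weights sum to 5/24.
So P(the car behind door 2 | the host opened door 3) = (1/12) / (5/24) = 2/5.

2/5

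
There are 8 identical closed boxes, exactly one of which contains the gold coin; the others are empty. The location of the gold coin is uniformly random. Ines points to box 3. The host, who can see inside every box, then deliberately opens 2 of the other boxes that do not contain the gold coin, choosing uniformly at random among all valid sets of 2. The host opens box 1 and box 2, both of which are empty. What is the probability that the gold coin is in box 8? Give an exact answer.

7/40

Apply Bayes' rule, conditioning on where the gold coin actually is.
If it is in either of boxes 1 and 2 (prior 1/8 each): that box was opened and seen not to hold the prize — ruled out; weight (1/8)·0 = 0 each.
If it is in box 3 (prior 1/8): the host has 21 equally likely choices, so probability 1/21; weight (1/8)·(1/21) = 1/168.
If it is in any of boxes 4, 5, 6, 7, and 8 (prior 1/8 each): the host has 15 equally likely choices, so probability 1/15; weight (1/8)·(1/15) = 1/120 each.
The weights sum to 1/21.
So P(the gold coin in box 8 | the host opened box 1 and box 2) = (1/120) / (1/21) = 7/40.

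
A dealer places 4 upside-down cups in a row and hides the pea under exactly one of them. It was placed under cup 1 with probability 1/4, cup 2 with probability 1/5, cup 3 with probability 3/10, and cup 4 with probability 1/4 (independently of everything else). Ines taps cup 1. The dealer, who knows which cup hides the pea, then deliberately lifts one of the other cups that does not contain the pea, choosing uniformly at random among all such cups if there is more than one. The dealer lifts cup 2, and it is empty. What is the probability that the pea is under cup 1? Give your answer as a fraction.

Consider each possible location of the pea in turn.
If it is under cup 1 (prior 1/4): the dealer has 3 equally likely choices, so probability 1/3; weight (1/4)·(1/3) = 1/12.
If it is under cup 2 (prior 1/5): the dealer opened cup 2, so this case is ruled out; weight (1/5)·0 = 0.
If it is under cup 3 (prior 3/10): the dealer has 2 equally likely choices, so probability 1/2; weight (3/10)·(1/2) = 3/20.
If it is under cup 4 (prior 1/4): the dealer has 2 equally likely choices, so probability 1/2; weight (1/4)·(1/2) = 1/8.
The weights sum to 43/120.
So P(the pea under cup 1 | the dealer opened cup 2) = (1/12) / (43/120) = 10/43.

10/43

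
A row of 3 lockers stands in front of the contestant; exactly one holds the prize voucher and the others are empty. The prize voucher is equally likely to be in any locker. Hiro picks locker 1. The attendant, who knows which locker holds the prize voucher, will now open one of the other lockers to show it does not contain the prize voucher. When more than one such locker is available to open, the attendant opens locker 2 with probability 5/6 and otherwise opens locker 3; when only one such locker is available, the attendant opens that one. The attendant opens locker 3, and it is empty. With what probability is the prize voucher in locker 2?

Consider each possible location of the prize voucher in turn.
If it is in locker 1 (prior 1/3): locker 2 is available but not opened, probability 1/6; weight (1/3)·(1/6) = 1/18.
If it is in locker 2 (prior 1/3): only locker 3 is available, probability 1; weight (1/3)·1 = 1/3.
If it is in locker 3 (prior 1/3): the attendant opened locker 3, so this case is ruled out; weight (1/3)·0 = 0.
The weights sum to 7/18.
So P(the prize voucher in locker 2 | the attendant opened locker 3) = (1/3) / (7/18) = 6/7.

6/7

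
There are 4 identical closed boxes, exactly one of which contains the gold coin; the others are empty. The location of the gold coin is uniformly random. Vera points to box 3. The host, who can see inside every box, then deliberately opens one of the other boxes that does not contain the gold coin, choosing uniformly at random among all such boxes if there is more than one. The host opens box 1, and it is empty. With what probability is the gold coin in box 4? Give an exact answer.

3/8

Condition on the true location of the gold coin.
If it is in box 1 (prior 1/4): the host opened box 1, so this case is ruled out; weight (1/4)·0 = 0.
If it is in either of boxes 2 and 4 (prior 1/4 each): the host has 2 equally likely choices, so probability 1/2; weight (1/4)·(1/2) = 1/8 each.
If it is in box 3 (prior 1/4): the host has 3 equally likely choices, so probability 1/3; weight (1/4)·(1/3) = 1/12.
The weights sum to 1/3.
So P(the gold coin in box 4 | the host opened box 1) = (1/8) / (1/3) = 3/8.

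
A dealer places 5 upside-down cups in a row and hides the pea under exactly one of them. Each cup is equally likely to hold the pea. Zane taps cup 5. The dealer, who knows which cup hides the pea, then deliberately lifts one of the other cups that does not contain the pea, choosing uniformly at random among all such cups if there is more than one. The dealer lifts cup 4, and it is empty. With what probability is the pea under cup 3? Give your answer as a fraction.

Consider each possible location of the pea in turn.
If it is under any of cups 1, 2, and 3 (prior 1/5 each): the dealer has 3 equally likely choices, so probability 1/3; weight (1/5)·(1/3) = 1/15 each.
If it is under cup 4 (prior 1/5): the dealer opened cup 4, so this case is ruled out; weight (1/5)·0 = 0.
If it is under cup 5 (prior 1/5): the dealer has 4 equally likely choices, so probability 1/4; weight (1/5)·(1/4) = 1/20.
The weights sum to 1/4.
So P(the pea under cup 3 | the dealer opened cup 4) = (1/15) / (1/4) = 4/15.

4/15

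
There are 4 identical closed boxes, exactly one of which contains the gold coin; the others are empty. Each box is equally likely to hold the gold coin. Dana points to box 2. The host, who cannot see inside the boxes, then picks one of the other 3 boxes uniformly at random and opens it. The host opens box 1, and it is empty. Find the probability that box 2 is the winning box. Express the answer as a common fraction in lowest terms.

1/3

Because the host chose which box to open without knowing where the gold coin is, the choice is independent of the prize location. Learning that box 1 does not hold the gold coin simply rules out that one location and leaves the remaining 3 boxes still equally likely by symmetry.
So P(the gold coin in box 2) = 1/3.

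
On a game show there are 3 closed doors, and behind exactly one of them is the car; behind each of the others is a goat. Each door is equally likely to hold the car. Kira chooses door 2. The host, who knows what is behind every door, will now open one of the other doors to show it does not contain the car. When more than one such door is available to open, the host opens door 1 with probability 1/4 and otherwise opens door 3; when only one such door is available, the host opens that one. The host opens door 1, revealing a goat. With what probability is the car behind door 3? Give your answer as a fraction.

4/5

Condition on the true location of the car.
If it is behind door 1 (prior 1/3): the host opened door 1, so this case is ruled out; weight (1/3)·0 = 0.
If it is behind door 2 (prior 1/3): door 1 is available, opened with probability 1/4; weight (1/3)·(1/4) = 1/12.
If it is behind door 3 (prior 1/3): only door 1 is available, probability 1; weight (1/3)·1 = 1/3.
The weights sum to 5/12.
So P(the car behind door 3 | the host opened door 1) = (1/3) / (5/12) = 4/5.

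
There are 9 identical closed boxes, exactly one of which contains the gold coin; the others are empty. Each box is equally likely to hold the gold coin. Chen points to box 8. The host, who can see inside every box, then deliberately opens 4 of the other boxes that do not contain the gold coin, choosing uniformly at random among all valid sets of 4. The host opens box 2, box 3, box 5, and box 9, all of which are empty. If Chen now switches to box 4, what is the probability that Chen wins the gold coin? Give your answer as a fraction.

Consider each possible location of the gold coin in turn.
If it is in any of boxes 1, 4, 6, and 7 (prior 1/9 each): the host has 35 equally likely choices, so probability 1/35; weight (1/9)·(1/35) = 1/315 each.
If it is in any of boxes 2, 3, 5, and 9 (prior 1/9 each): that box was opened and seen not to hold the prize — ruled out; weight (1/9)·0 = 0 each.
If it is in box 8 (prior 1/9): the host has 70 equally likely choices, so probability 1/70; weight (1/9)·(1/70) = 1/630.
The weights sum to 1/70.
So P(the gold coin in box 4 | the host opened box 2, box 3, box 5, and box 9) = (1/315) / (1/70) = 2/9.

2/9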